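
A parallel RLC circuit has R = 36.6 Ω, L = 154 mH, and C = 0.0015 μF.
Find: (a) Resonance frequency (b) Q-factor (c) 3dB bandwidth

Step 1 — Resonance: ω₀ = 1/√(LC) = 1/√(0.154·1.5e-09) = 6.58e+04 rad/s.
Step 2 — f₀ = ω₀/(2π) = 1.047e+04 Hz.
Step 3 — Parallel Q: Q = R/(ω₀L) = 36.6/(6.58e+04·0.154) = 0.003612.
Step 4 — Bandwidth: Δω = ω₀/Q = 1.821e+07 rad/s; BW = Δω/(2π) = 2.899e+06 Hz.

(a) f₀ = 1.047e+04 Hz  (b) Q = 0.003612  (c) BW = 2.899e+06 Hz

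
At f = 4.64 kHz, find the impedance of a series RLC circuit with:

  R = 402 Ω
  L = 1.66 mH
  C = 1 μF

Step 1 — Angular frequency: ω = 2π·f = 2π·4640 = 2.915e+04 rad/s.
Step 2 — Component impedances:
  R: Z = R = 402 Ω
  L: Z = jωL = j·2.915e+04·0.00166 = 0 + j48.4 Ω
  C: Z = 1/(jωC) = -j/(ω·C) = 0 - j34.3 Ω
Step 3 — Series combination: Z_total = R + L + C = 402 + j14.09 Ω = 402.2∠2.0° Ω.

Z = 402 + j14.09 Ω = 402.2∠2.0° Ω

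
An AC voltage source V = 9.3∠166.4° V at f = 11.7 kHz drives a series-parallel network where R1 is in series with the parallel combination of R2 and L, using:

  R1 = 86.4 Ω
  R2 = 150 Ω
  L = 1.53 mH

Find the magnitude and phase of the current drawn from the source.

Step 1 — Angular frequency: ω = 2π·f = 2π·1.17e+04 = 7.351e+04 rad/s.
Step 2 — Component impedances:
  R1: Z = R = 86.4 Ω
  R2: Z = R = 150 Ω
  L: Z = jωL = j·7.351e+04·0.00153 = 0 + j112.5 Ω
Step 3 — Parallel branch: R2 || L = 1/(1/R2 + 1/L) = 53.98 + j72 Ω.
Step 4 — Series with R1: Z_total = R1 + (R2 || L) = 140.4 + j72 Ω = 157.8∠27.2° Ω.
Step 5 — Source phasor: V = 9.3∠166.4° V = -9.039 + j2.187 V.
Step 6 — Ohm's law: I = V / Z_total = (-9.039 + j2.187) / (140.4 + j72) = -0.04466 + j0.03848 A.
Step 7 — Convert to polar: |I| = 0.05895 A, ∠I = 139.2°.

I = 0.05895∠139.2° A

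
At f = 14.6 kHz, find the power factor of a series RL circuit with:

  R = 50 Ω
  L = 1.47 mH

Step 1 — Angular frequency: ω = 2π·f = 2π·1.46e+04 = 9.173e+04 rad/s.
Step 2 — Component impedances:
  R: Z = R = 50 Ω
  L: Z = jωL = j·9.173e+04·0.00147 = 0 + j134.8 Ω
Step 3 — Series combination: Z_total = R + L = 50 + j134.8 Ω = 143.8∠69.7° Ω.
Step 4 — Power factor: PF = cos(φ) = Re(Z)/|Z| = 50/143.8 = 0.3477.
Step 5 — Type: Im(Z) = 134.8 ⇒ lagging (phase φ = 69.7°).

PF = 0.3477 (lagging, φ = 69.7°)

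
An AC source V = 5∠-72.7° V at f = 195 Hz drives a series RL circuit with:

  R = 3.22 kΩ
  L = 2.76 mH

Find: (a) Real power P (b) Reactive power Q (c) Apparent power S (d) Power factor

Step 1 — Angular frequency: ω = 2π·f = 2π·195 = 1225 rad/s.
Step 2 — Component impedances:
  R: Z = R = 3220 Ω
  L: Z = jωL = j·1225·0.00276 = 0 + j3.382 Ω
Step 3 — Series combination: Z_total = R + L = 3220 + j3.382 Ω = 3220∠0.1° Ω.
Step 4 — Source phasor: V = 5∠-72.7° V = 1.487 - j4.774 V.
Step 5 — Current: I = V / Z = 0.0004602 - j0.001483 A = 0.001553∠-72.8° A.
Step 6 — Complex power: S = V·I* = 0.007764 + j8.154e-06 VA.
Step 7 — Real power: P = Re(S) = 0.007764 W.
Step 8 — Reactive power: Q = Im(S) = 8.154e-06 VAR.
Step 9 — Apparent power: |S| = 0.007764 VA.
Step 10 — Power factor: PF = P/|S| = 1 (lagging).

(a) P = 0.007764 W  (b) Q = 8.154e-06 VAR  (c) S = 0.007764 VA  (d) PF = 1 (lagging)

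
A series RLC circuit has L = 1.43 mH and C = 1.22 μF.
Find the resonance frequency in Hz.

Step 1 — Resonance condition Im(Z)=0 gives ω₀ = 1/√(LC).
Step 2 — ω₀ = 1/√(0.00143·1.22e-06) = 2.394e+04 rad/s.
Step 3 — f₀ = ω₀/(2π) = 3810 Hz.

f₀ = 3810 Hz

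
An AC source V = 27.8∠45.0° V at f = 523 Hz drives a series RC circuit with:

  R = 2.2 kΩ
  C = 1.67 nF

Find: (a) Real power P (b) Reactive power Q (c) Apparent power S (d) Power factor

Step 1 — Angular frequency: ω = 2π·f = 2π·523 = 3286 rad/s.
Step 2 — Component impedances:
  R: Z = R = 2200 Ω
  C: Z = 1/(jωC) = -j/(ω·C) = 0 - j1.822e+05 Ω
Step 3 — Series combination: Z_total = R + C = 2200 - j1.822e+05 Ω = 1.822e+05∠-89.3° Ω.
Step 4 — Source phasor: V = 27.8∠45.0° V = 19.66 + j19.66 V.
Step 5 — Current: I = V / Z = -0.0001066 + j0.0001092 A = 0.0001525∠134.3° A.
Step 6 — Complex power: S = V·I* = 5.12e-05 - j0.004241 VA.
Step 7 — Real power: P = Re(S) = 5.12e-05 W.
Step 8 — Reactive power: Q = Im(S) = -0.004241 VAR.
Step 9 — Apparent power: |S| = 0.004241 VA.
Step 10 — Power factor: PF = P/|S| = 0.01207 (leading).

(a) P = 5.12e-05 W  (b) Q = -0.004241 VAR  (c) S = 0.004241 VA  (d) PF = 0.01207 (leading)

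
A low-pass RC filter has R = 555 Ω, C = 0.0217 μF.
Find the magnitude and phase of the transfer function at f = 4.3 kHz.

Step 1 — Angular frequency: ω = 2π·4300 = 2.702e+04 rad/s.
Step 2 — Transfer function: H(jω) = 1/(1 + jωRC).
Step 3 — Denominator: 1 + jωRC = 1 + j·2.702e+04·555·2.17e-08 = 1 + j0.3254.
Step 4 — H = 0.9043 - j0.2942.
Step 5 — Magnitude: |H| = 0.9509 (-0.4 dB); phase: φ = -18.0°.

|H| = 0.9509 (-0.4 dB), φ = -18.0°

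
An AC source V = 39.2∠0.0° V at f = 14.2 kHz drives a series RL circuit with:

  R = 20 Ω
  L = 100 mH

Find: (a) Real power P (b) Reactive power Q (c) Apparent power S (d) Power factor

Step 1 — Angular frequency: ω = 2π·f = 2π·1.42e+04 = 8.922e+04 rad/s.
Step 2 — Component impedances:
  R: Z = R = 20 Ω
  L: Z = jωL = j·8.922e+04·0.1 = 0 + j8922 Ω
Step 3 — Series combination: Z_total = R + L = 20 + j8922 Ω = 8922∠89.9° Ω.
Step 4 — Source phasor: V = 39.2∠0.0° V = 39.2 V.
Step 5 — Current: I = V / Z = 9.849e-06 - j0.004394 A = 0.004394∠-89.9° A.
Step 6 — Complex power: S = V·I* = 0.0003861 + j0.1722 VA.
Step 7 — Real power: P = Re(S) = 0.0003861 W.
Step 8 — Reactive power: Q = Im(S) = 0.1722 VAR.
Step 9 — Apparent power: |S| = 0.1722 VA.
Step 10 — Power factor: PF = P/|S| = 0.002242 (lagging).

(a) P = 0.0003861 W  (b) Q = 0.1722 VAR  (c) S = 0.1722 VA  (d) PF = 0.002242 (lagging)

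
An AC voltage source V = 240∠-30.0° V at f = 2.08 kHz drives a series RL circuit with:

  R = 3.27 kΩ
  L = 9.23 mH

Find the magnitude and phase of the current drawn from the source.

Step 1 — Angular frequency: ω = 2π·f = 2π·2080 = 1.307e+04 rad/s.
Step 2 — Component impedances:
  R: Z = R = 3270 Ω
  L: Z = jωL = j·1.307e+04·0.00923 = 0 + j120.6 Ω
Step 3 — Series combination: Z_total = R + L = 3270 + j120.6 Ω = 3272∠2.1° Ω.
Step 4 — Source phasor: V = 240∠-30.0° V = 207.8 - j120 V.
Step 5 — Ohm's law: I = V / Z_total = (207.8 - j120) / (3270 + j120.6) = 0.06212 - j0.03899 A.
Step 6 — Convert to polar: |I| = 0.07334 A, ∠I = -32.1°.

I = 0.07334∠-32.1° A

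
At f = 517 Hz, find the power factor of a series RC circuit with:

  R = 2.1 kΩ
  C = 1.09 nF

Step 1 — Angular frequency: ω = 2π·f = 2π·517 = 3248 rad/s.
Step 2 — Component impedances:
  R: Z = R = 2100 Ω
  C: Z = 1/(jωC) = -j/(ω·C) = 0 - j2.824e+05 Ω
Step 3 — Series combination: Z_total = R + C = 2100 - j2.824e+05 Ω = 2.824e+05∠-89.6° Ω.
Step 4 — Power factor: PF = cos(φ) = Re(Z)/|Z| = 2100/2.8243e+05 = 0.007435.
Step 5 — Type: Im(Z) = -2.824e+05 ⇒ leading (phase φ = -89.6°).

PF = 0.007435 (leading, φ = -89.6°)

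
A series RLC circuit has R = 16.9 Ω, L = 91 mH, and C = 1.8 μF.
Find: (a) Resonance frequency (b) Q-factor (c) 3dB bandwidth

Step 1 — Resonance: ω₀ = 1/√(LC) = 1/√(0.091·1.8e-06) = 2471 rad/s.
Step 2 — f₀ = ω₀/(2π) = 393.2 Hz.
Step 3 — Series Q: Q = ω₀L/R = 2471·0.091/16.9 = 13.3.
Step 4 — Bandwidth: Δω = ω₀/Q = 185.7 rad/s; BW = Δω/(2π) = 29.56 Hz.

(a) f₀ = 393.2 Hz  (b) Q = 13.3  (c) BW = 29.56 Hz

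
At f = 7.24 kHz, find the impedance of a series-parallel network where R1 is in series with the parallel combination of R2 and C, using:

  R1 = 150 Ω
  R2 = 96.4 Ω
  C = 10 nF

Step 1 — Angular frequency: ω = 2π·f = 2π·7240 = 4.549e+04 rad/s.
Step 2 — Component impedances:
  R1: Z = R = 150 Ω
  R2: Z = R = 96.4 Ω
  C: Z = 1/(jωC) = -j/(ω·C) = 0 - j2198 Ω
Step 3 — Parallel branch: R2 || C = 1/(1/R2 + 1/C) = 96.21 - j4.219 Ω.
Step 4 — Series with R1: Z_total = R1 + (R2 || C) = 246.2 - j4.219 Ω = 246.3∠-1.0° Ω.

Z = 246.2 - j4.219 Ω = 246.3∠-1.0° Ω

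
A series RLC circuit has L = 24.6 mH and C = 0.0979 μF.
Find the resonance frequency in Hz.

Step 1 — Resonance condition Im(Z)=0 gives ω₀ = 1/√(LC).
Step 2 — ω₀ = 1/√(0.0246·9.79e-08) = 2.038e+04 rad/s.
Step 3 — f₀ = ω₀/(2π) = 3243 Hz.

f₀ = 3243 Hz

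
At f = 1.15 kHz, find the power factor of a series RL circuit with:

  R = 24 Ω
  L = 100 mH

Step 1 — Angular frequency: ω = 2π·f = 2π·1150 = 7226 rad/s.
Step 2 — Component impedances:
  R: Z = R = 24 Ω
  L: Z = jωL = j·7226·0.1 = 0 + j722.6 Ω
Step 3 — Series combination: Z_total = R + L = 24 + j722.6 Ω = 723∠88.1° Ω.
Step 4 — Power factor: PF = cos(φ) = Re(Z)/|Z| = 24/723 = 0.0332.
Step 5 — Type: Im(Z) = 722.6 ⇒ lagging (phase φ = 88.1°).

PF = 0.0332 (lagging, φ = 88.1°)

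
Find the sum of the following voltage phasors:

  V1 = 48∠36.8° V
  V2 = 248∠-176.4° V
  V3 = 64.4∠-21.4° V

Step 1 — Convert each phasor to rectangular form:
  V1 = 48·(cos(36.8°) + j·sin(36.8°)) = 38.44 + j28.75 V
  V2 = 248·(cos(-176.4°) + j·sin(-176.4°)) = -247.5 - j15.57 V
  V3 = 64.4·(cos(-21.4°) + j·sin(-21.4°)) = 59.96 - j23.5 V
Step 2 — Sum components: V_total = -149.1 - j10.32 V.
Step 3 — Convert to polar: |V_total| = 149.5 V, ∠V_total = -176.0°.

V_total = 149.5∠-176.0° V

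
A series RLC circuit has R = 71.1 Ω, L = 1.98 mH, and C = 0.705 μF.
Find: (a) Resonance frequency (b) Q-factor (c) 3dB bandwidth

Step 1 — Resonance: ω₀ = 1/√(LC) = 1/√(0.00198·7.05e-07) = 2.677e+04 rad/s.
Step 2 — f₀ = ω₀/(2π) = 4260 Hz.
Step 3 — Series Q: Q = ω₀L/R = 2.677e+04·0.00198/71.1 = 0.7454.
Step 4 — Bandwidth: Δω = ω₀/Q = 3.591e+04 rad/s; BW = Δω/(2π) = 5715 Hz.

(a) f₀ = 4260 Hz  (b) Q = 0.7454  (c) BW = 5715 Hz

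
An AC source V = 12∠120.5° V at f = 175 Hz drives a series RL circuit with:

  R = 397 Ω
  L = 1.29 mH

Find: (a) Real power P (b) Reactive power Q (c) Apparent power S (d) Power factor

Step 1 — Angular frequency: ω = 2π·f = 2π·175 = 1100 rad/s.
Step 2 — Component impedances:
  R: Z = R = 397 Ω
  L: Z = jωL = j·1100·0.00129 = 0 + j1.418 Ω
Step 3 — Series combination: Z_total = R + L = 397 + j1.418 Ω = 397∠0.2° Ω.
Step 4 — Source phasor: V = 12∠120.5° V = -6.09 + j10.34 V.
Step 5 — Current: I = V / Z = -0.01525 + j0.0261 A = 0.03023∠120.3° A.
Step 6 — Complex power: S = V·I* = 0.3627 + j0.001296 VA.
Step 7 — Real power: P = Re(S) = 0.3627 W.
Step 8 — Reactive power: Q = Im(S) = 0.001296 VAR.
Step 9 — Apparent power: |S| = 0.3627 VA.
Step 10 — Power factor: PF = P/|S| = 1 (lagging).

(a) P = 0.3627 W  (b) Q = 0.001296 VAR  (c) S = 0.3627 VA  (d) PF = 1 (lagging)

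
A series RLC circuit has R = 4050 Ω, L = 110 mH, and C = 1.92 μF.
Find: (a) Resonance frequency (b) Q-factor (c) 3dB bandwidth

Step 1 — Resonance condition Im(Z)=0 gives ω₀ = 1/√(LC).
Step 2 — ω₀ = 1/√(0.11·1.92e-06) = 2176 rad/s.
Step 3 — f₀ = ω₀/(2π) = 346.3 Hz.
Step 4 — Series Q: Q = ω₀L/R = 2176·0.11/4050 = 0.0591.
Step 5 — 3dB bandwidth: Δω = ω₀/Q = 3.682e+04 rad/s; BW = Δω/(2π) = 5860 Hz.

(a) f₀ = 346.3 Hz  (b) Q = 0.0591  (c) BW = 5860 Hz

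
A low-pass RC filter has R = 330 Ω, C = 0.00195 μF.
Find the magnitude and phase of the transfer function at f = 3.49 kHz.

Step 1 — Angular frequency: ω = 2π·3490 = 2.193e+04 rad/s.
Step 2 — Transfer function: H(jω) = 1/(1 + jωRC).
Step 3 — Denominator: 1 + jωRC = 1 + j·2.193e+04·330·1.95e-09 = 1 + j0.01411.
Step 4 — H = 0.9998 - j0.01411.
Step 5 — Magnitude: |H| = 0.9999 (-0.0 dB); phase: φ = -0.8°.

|H| = 0.9999 (-0.0 dB), φ = -0.8°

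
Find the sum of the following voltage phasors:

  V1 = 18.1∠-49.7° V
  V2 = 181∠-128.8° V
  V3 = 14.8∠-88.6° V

Step 1 — Convert each phasor to rectangular form:
  V1 = 18.1·(cos(-49.7°) + j·sin(-49.7°)) = 11.71 - j13.8 V
  V2 = 181·(cos(-128.8°) + j·sin(-128.8°)) = -113.4 - j141.1 V
  V3 = 14.8·(cos(-88.6°) + j·sin(-88.6°)) = 0.3616 - j14.8 V
Step 2 — Sum components: V_total = -101.3 - j169.7 V.
Step 3 — Convert to polar: |V_total| = 197.6 V, ∠V_total = -120.9°.

V_total = 197.6∠-120.9° V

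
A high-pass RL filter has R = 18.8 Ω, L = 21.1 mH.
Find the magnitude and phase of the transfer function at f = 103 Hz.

Step 1 — Angular frequency: ω = 2π·103 = 647.2 rad/s.
Step 2 — Transfer function: H(jω) = jωL/(R + jωL).
Step 3 — Numerator jωL = j·13.66; denominator R + jωL = 18.8 + j13.66.
Step 4 — H = 0.3454 + j0.4755.
Step 5 — Magnitude: |H| = 0.5877 (-4.6 dB); phase: φ = 54.0°.

|H| = 0.5877 (-4.6 dB), φ = 54.0°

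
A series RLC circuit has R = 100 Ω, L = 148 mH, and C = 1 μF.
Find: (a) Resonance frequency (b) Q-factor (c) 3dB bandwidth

Step 1 — Resonance: ω₀ = 1/√(LC) = 1/√(0.148·1e-06) = 2599 rad/s.
Step 2 — f₀ = ω₀/(2π) = 413.7 Hz.
Step 3 — Series Q: Q = ω₀L/R = 2599·0.148/100 = 3.847.
Step 4 — Bandwidth: Δω = ω₀/Q = 675.7 rad/s; BW = Δω/(2π) = 107.5 Hz.

(a) f₀ = 413.7 Hz  (b) Q = 3.847  (c) BW = 107.5 Hz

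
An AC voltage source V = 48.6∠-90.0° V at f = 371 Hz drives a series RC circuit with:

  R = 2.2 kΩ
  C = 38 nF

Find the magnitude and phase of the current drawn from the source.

Step 1 — Angular frequency: ω = 2π·f = 2π·371 = 2331 rad/s.
Step 2 — Component impedances:
  R: Z = R = 2200 Ω
  C: Z = 1/(jωC) = -j/(ω·C) = 0 - j1.129e+04 Ω
Step 3 — Series combination: Z_total = R + C = 2200 - j1.129e+04 Ω = 1.15e+04∠-79.0° Ω.
Step 4 — Source phasor: V = 48.6∠-90.0° V = 0 - j48.6 V.
Step 5 — Ohm's law: I = V / Z_total = (0 - j48.6) / (2200 - j1.129e+04) = 0.004147 - j0.0008083 A.
Step 6 — Convert to polar: |I| = 0.004226 A, ∠I = -11.0°.

I = 0.004226∠-11.0° A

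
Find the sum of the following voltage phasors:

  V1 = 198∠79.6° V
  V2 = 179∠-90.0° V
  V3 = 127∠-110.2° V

Step 1 — Convert each phasor to rectangular form:
  V1 = 198·(cos(79.6°) + j·sin(79.6°)) = 35.74 + j194.7 V
  V2 = 179·(cos(-90.0°) + j·sin(-90.0°)) = 0 - j179 V
  V3 = 127·(cos(-110.2°) + j·sin(-110.2°)) = -43.85 - j119.2 V
Step 2 — Sum components: V_total = -8.11 - j103.4 V.
Step 3 — Convert to polar: |V_total| = 103.8 V, ∠V_total = -94.5°.

V_total = 103.8∠-94.5° V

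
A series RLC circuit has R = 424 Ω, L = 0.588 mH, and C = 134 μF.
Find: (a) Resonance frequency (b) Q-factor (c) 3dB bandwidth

Step 1 — Resonance: ω₀ = 1/√(LC) = 1/√(0.000588·0.000134) = 3563 rad/s.
Step 2 — f₀ = ω₀/(2π) = 567 Hz.
Step 3 — Series Q: Q = ω₀L/R = 3563·0.000588/424 = 0.00494.
Step 4 — Bandwidth: Δω = ω₀/Q = 7.211e+05 rad/s; BW = Δω/(2π) = 1.148e+05 Hz.

(a) f₀ = 567 Hz  (b) Q = 0.00494  (c) BW = 1.148e+05 Hz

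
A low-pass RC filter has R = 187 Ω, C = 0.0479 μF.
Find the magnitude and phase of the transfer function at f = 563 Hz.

Step 1 — Angular frequency: ω = 2π·563 = 3537 rad/s.
Step 2 — Transfer function: H(jω) = 1/(1 + jωRC).
Step 3 — Denominator: 1 + jωRC = 1 + j·3537·187·4.79e-08 = 1 + j0.03169.
Step 4 — H = 0.999 - j0.03165.
Step 5 — Magnitude: |H| = 0.9995 (-0.0 dB); phase: φ = -1.8°.

|H| = 0.9995 (-0.0 dB), φ = -1.8°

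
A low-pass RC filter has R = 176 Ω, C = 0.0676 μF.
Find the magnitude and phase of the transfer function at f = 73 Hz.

Step 1 — Angular frequency: ω = 2π·73 = 458.7 rad/s.
Step 2 — Transfer function: H(jω) = 1/(1 + jωRC).
Step 3 — Denominator: 1 + jωRC = 1 + j·458.7·176·6.76e-08 = 1 + j0.005457.
Step 4 — H = 1 - j0.005457.
Step 5 — Magnitude: |H| = 1 (-0.0 dB); phase: φ = -0.3°.

|H| = 1 (-0.0 dB), φ = -0.3°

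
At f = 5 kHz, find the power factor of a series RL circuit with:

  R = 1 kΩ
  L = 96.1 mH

Step 1 — Angular frequency: ω = 2π·f = 2π·5000 = 3.142e+04 rad/s.
Step 2 — Component impedances:
  R: Z = R = 1000 Ω
  L: Z = jωL = j·3.142e+04·0.0961 = 0 + j3019 Ω
Step 3 — Series combination: Z_total = R + L = 1000 + j3019 Ω = 3180∠71.7° Ω.
Step 4 — Power factor: PF = cos(φ) = Re(Z)/|Z| = 1000/3180.4 = 0.3144.
Step 5 — Type: Im(Z) = 3019 ⇒ lagging (phase φ = 71.7°).

PF = 0.3144 (lagging, φ = 71.7°)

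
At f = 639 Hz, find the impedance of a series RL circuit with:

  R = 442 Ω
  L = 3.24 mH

Step 1 — Angular frequency: ω = 2π·f = 2π·639 = 4015 rad/s.
Step 2 — Component impedances:
  R: Z = R = 442 Ω
  L: Z = jωL = j·4015·0.00324 = 0 + j13.01 Ω
Step 3 — Series combination: Z_total = R + L = 442 + j13.01 Ω = 442.2∠1.7° Ω.

Z = 442 + j13.01 Ω = 442.2∠1.7° Ω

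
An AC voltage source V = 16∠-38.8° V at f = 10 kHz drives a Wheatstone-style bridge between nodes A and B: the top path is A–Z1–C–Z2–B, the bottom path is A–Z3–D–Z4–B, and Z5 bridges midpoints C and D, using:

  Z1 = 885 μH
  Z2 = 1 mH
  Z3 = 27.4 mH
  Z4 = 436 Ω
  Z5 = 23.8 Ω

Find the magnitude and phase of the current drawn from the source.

Step 1 — Angular frequency: ω = 2π·f = 2π·1e+04 = 6.283e+04 rad/s.
Step 2 — Component impedances:
  Z1: Z = jωL = j·6.283e+04·0.000885 = 0 + j55.61 Ω
  Z2: Z = jωL = j·6.283e+04·0.001 = 0 + j62.83 Ω
  Z3: Z = jωL = j·6.283e+04·0.0274 = 0 + j1722 Ω
  Z4: Z = R = 436 Ω
  Z5: Z = R = 23.8 Ω
Step 3 — Bridge requires nodal analysis (the Z5 bridge couples midpoints C and D, so the two paths cannot be reduced to a simple series/parallel combination). Setting node B to ground and injecting 1 A at node A, the 3-node admittance system at A, C, D solves to V_A = Z_AB = 8.424 + j115.3 Ω = 115.6∠85.8° Ω.
Step 4 — Source phasor: V = 16∠-38.8° V = 12.47 - j10.03 V.
Step 5 — Ohm's law: I = V / Z_total = (12.47 - j10.03) / (8.424 + j115.3) = -0.07861 - j0.1139 A.
Step 6 — Convert to polar: |I| = 0.1384 A, ∠I = -124.6°.

I = 0.1384∠-124.6° A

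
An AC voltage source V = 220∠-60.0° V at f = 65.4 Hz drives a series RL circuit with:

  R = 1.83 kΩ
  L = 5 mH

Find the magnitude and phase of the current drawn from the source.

Step 1 — Angular frequency: ω = 2π·f = 2π·65.4 = 410.9 rad/s.
Step 2 — Component impedances:
  R: Z = R = 1830 Ω
  L: Z = jωL = j·410.9·0.005 = 0 + j2.055 Ω
Step 3 — Series combination: Z_total = R + L = 1830 + j2.055 Ω = 1830∠0.1° Ω.
Step 4 — Source phasor: V = 220∠-60.0° V = 110 - j190.5 V.
Step 5 — Ohm's law: I = V / Z_total = (110 - j190.5) / (1830 + j2.055) = 0.05999 - j0.1042 A.
Step 6 — Convert to polar: |I| = 0.1202 A, ∠I = -60.1°.

I = 0.1202∠-60.1° A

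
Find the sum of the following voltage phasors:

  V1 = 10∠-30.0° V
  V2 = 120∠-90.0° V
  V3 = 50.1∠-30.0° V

Step 1 — Convert each phasor to rectangular form:
  V1 = 10·(cos(-30.0°) + j·sin(-30.0°)) = 8.66 - j5 V
  V2 = 120·(cos(-90.0°) + j·sin(-90.0°)) = 0 - j120 V
  V3 = 50.1·(cos(-30.0°) + j·sin(-30.0°)) = 43.39 - j25.05 V
Step 2 — Sum components: V_total = 52.05 - j150.1 V.
Step 3 — Convert to polar: |V_total| = 158.8 V, ∠V_total = -70.9°.

V_total = 158.8∠-70.9° V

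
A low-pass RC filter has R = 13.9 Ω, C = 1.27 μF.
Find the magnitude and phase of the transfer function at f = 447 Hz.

Step 1 — Angular frequency: ω = 2π·447 = 2809 rad/s.
Step 2 — Transfer function: H(jω) = 1/(1 + jωRC).
Step 3 — Denominator: 1 + jωRC = 1 + j·2809·13.9·1.27e-06 = 1 + j0.04958.
Step 4 — H = 0.9975 - j0.04946.
Step 5 — Magnitude: |H| = 0.9988 (-0.0 dB); phase: φ = -2.8°.

|H| = 0.9988 (-0.0 dB), φ = -2.8°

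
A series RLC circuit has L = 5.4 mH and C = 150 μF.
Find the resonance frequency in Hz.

Step 1 — Resonance condition Im(Z)=0 gives ω₀ = 1/√(LC).
Step 2 — ω₀ = 1/√(0.0054·0.00015) = 1111 rad/s.
Step 3 — f₀ = ω₀/(2π) = 176.8 Hz.

f₀ = 176.8 Hz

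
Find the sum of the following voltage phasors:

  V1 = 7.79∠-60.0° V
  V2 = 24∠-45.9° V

Step 1 — Convert each phasor to rectangular form:
  V1 = 7.79·(cos(-60.0°) + j·sin(-60.0°)) = 3.895 - j6.746 V
  V2 = 24·(cos(-45.9°) + j·sin(-45.9°)) = 16.7 - j17.24 V
Step 2 — Sum components: V_total = 20.6 - j23.98 V.
Step 3 — Convert to polar: |V_total| = 31.61 V, ∠V_total = -49.3°.

V_total = 31.61∠-49.3° V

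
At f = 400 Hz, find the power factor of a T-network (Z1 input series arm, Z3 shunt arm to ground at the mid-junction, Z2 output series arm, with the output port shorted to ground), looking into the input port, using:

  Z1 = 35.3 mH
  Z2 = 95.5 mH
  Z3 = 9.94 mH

Step 1 — Angular frequency: ω = 2π·f = 2π·400 = 2513 rad/s.
Step 2 — Component impedances:
  Z1: Z = jωL = j·2513·0.0353 = 0 + j88.72 Ω
  Z2: Z = jωL = j·2513·0.0955 = 0 + j240 Ω
  Z3: Z = jωL = j·2513·0.00994 = 0 + j24.98 Ω
Step 3 — With the output port shorted to ground, the output series arm Z2 runs from the junction to ground; the shunt arm Z3 also runs from the junction to ground. They appear in parallel: Z3 || Z2 = 0 + j22.63 Ω.
Step 4 — Series with input arm Z1: Z_in = Z1 + (Z3 || Z2) = 0 + j111.3 Ω = 111.3∠90.0° Ω.
Step 5 — Power factor: PF = cos(φ) = Re(Z)/|Z| = 0/111.3 = 0.
Step 6 — Type: Im(Z) = 111.3 ⇒ lagging (phase φ = 90.0°).

PF = 0 (lagging, φ = 90.0°)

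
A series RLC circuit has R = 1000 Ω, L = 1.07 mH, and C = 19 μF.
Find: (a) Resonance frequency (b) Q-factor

Step 1 — Resonance condition Im(Z)=0 gives ω₀ = 1/√(LC).
Step 2 — ω₀ = 1/√(0.00107·1.9e-05) = 7013 rad/s.
Step 3 — f₀ = ω₀/(2π) = 1116 Hz.
Step 4 — Series Q: Q = ω₀L/R = 7013·0.00107/1000 = 0.007504.

(a) f₀ = 1116 Hz  (b) Q = 0.007504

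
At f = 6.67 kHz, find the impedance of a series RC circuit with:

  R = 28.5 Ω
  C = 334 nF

Step 1 — Angular frequency: ω = 2π·f = 2π·6670 = 4.191e+04 rad/s.
Step 2 — Component impedances:
  R: Z = R = 28.5 Ω
  C: Z = 1/(jωC) = -j/(ω·C) = 0 - j71.44 Ω
Step 3 — Series combination: Z_total = R + C = 28.5 - j71.44 Ω = 76.92∠-68.3° Ω.

Z = 28.5 - j71.44 Ω = 76.92∠-68.3° Ω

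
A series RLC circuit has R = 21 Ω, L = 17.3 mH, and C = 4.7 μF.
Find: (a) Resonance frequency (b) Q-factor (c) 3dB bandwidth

Step 1 — Resonance: ω₀ = 1/√(LC) = 1/√(0.0173·4.7e-06) = 3507 rad/s.
Step 2 — f₀ = ω₀/(2π) = 558.1 Hz.
Step 3 — Series Q: Q = ω₀L/R = 3507·0.0173/21 = 2.889.
Step 4 — Bandwidth: Δω = ω₀/Q = 1214 rad/s; BW = Δω/(2π) = 193.2 Hz.

(a) f₀ = 558.1 Hz  (b) Q = 2.889  (c) BW = 193.2 Hz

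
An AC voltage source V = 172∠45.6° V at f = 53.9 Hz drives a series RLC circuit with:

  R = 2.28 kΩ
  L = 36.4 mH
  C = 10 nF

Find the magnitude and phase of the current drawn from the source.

Step 1 — Angular frequency: ω = 2π·f = 2π·53.9 = 338.7 rad/s.
Step 2 — Component impedances:
  R: Z = R = 2280 Ω
  L: Z = jωL = j·338.7·0.0364 = 0 + j12.33 Ω
  C: Z = 1/(jωC) = -j/(ω·C) = 0 - j2.953e+05 Ω
Step 3 — Series combination: Z_total = R + L + C = 2280 - j2.953e+05 Ω = 2.953e+05∠-89.6° Ω.
Step 4 — Source phasor: V = 172∠45.6° V = 120.3 + j122.9 V.
Step 5 — Ohm's law: I = V / Z_total = (120.3 + j122.9) / (2280 - j2.953e+05) = -0.000413 + j0.0004108 A.
Step 6 — Convert to polar: |I| = 0.0005825 A, ∠I = 135.2°.

I = 0.0005825∠135.2° A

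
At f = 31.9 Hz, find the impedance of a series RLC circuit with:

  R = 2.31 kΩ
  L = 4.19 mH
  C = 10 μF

Step 1 — Angular frequency: ω = 2π·f = 2π·31.9 = 200.4 rad/s.
Step 2 — Component impedances:
  R: Z = R = 2310 Ω
  L: Z = jωL = j·200.4·0.00419 = 0 + j0.8398 Ω
  C: Z = 1/(jωC) = -j/(ω·C) = 0 - j498.9 Ω
Step 3 — Series combination: Z_total = R + L + C = 2310 - j498.1 Ω = 2363∠-12.2° Ω.

Z = 2310 - j498.1 Ω = 2363∠-12.2° Ω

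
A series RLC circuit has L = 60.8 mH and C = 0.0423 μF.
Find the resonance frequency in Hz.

Step 1 — Resonance condition Im(Z)=0 gives ω₀ = 1/√(LC).
Step 2 — ω₀ = 1/√(0.0608·4.23e-08) = 1.972e+04 rad/s.
Step 3 — f₀ = ω₀/(2π) = 3138 Hz.

f₀ = 3138 Hz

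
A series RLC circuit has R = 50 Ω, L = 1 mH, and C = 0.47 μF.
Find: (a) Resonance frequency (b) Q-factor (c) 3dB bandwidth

Step 1 — Resonance: ω₀ = 1/√(LC) = 1/√(0.001·4.7e-07) = 4.613e+04 rad/s.
Step 2 — f₀ = ω₀/(2π) = 7341 Hz.
Step 3 — Series Q: Q = ω₀L/R = 4.613e+04·0.001/50 = 0.9225.
Step 4 — Bandwidth: Δω = ω₀/Q = 5e+04 rad/s; BW = Δω/(2π) = 7958 Hz.

(a) f₀ = 7341 Hz  (b) Q = 0.9225  (c) BW = 7958 Hz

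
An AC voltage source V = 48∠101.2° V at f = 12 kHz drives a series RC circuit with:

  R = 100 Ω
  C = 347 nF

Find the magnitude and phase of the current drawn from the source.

Step 1 — Angular frequency: ω = 2π·f = 2π·1.2e+04 = 7.54e+04 rad/s.
Step 2 — Component impedances:
  R: Z = R = 100 Ω
  C: Z = 1/(jωC) = -j/(ω·C) = 0 - j38.22 Ω
Step 3 — Series combination: Z_total = R + C = 100 - j38.22 Ω = 107.1∠-20.9° Ω.
Step 4 — Source phasor: V = 48∠101.2° V = -9.323 + j47.09 V.
Step 5 — Ohm's law: I = V / Z_total = (-9.323 + j47.09) / (100 - j38.22) = -0.2384 + j0.3797 A.
Step 6 — Convert to polar: |I| = 0.4484 A, ∠I = 122.1°.

I = 0.4484∠122.1° A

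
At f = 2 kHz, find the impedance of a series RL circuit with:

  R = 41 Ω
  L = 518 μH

Step 1 — Angular frequency: ω = 2π·f = 2π·2000 = 1.257e+04 rad/s.
Step 2 — Component impedances:
  R: Z = R = 41 Ω
  L: Z = jωL = j·1.257e+04·0.000518 = 0 + j6.509 Ω
Step 3 — Series combination: Z_total = R + L = 41 + j6.509 Ω = 41.51∠9.0° Ω.

Z = 41 + j6.509 Ω = 41.51∠9.0° Ω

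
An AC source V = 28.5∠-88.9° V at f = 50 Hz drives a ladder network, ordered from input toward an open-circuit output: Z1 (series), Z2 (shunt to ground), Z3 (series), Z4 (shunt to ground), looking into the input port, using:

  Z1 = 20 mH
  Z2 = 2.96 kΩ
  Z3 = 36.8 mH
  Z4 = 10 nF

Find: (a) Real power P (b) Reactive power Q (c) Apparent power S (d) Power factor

Step 1 — Angular frequency: ω = 2π·f = 2π·50 = 314.2 rad/s.
Step 2 — Component impedances:
  Z1: Z = jωL = j·314.2·0.02 = 0 + j6.283 Ω
  Z2: Z = R = 2960 Ω
  Z3: Z = jωL = j·314.2·0.0368 = 0 + j11.56 Ω
  Z4: Z = 1/(jωC) = -j/(ω·C) = 0 - j3.183e+05 Ω
Step 3 — Ladder network (open output): work backward from the far end, alternating series and parallel combinations. Z_in = 2960 - j21.24 Ω = 2960∠-0.4° Ω.
Step 4 — Source phasor: V = 28.5∠-88.9° V = 0.5471 - j28.49 V.
Step 5 — Current: I = V / Z = 0.0002539 - j0.009626 A = 0.009629∠-88.5° A.
Step 6 — Complex power: S = V·I* = 0.2744 - j0.001969 VA.
Step 7 — Real power: P = Re(S) = 0.2744 W.
Step 8 — Reactive power: Q = Im(S) = -0.001969 VAR.
Step 9 — Apparent power: |S| = 0.2744 VA.
Step 10 — Power factor: PF = P/|S| = 1 (leading).

(a) P = 0.2744 W  (b) Q = -0.001969 VAR  (c) S = 0.2744 VA  (d) PF = 1 (leading)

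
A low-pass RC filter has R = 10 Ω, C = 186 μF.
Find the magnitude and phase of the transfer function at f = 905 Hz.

Step 1 — Angular frequency: ω = 2π·905 = 5686 rad/s.
Step 2 — Transfer function: H(jω) = 1/(1 + jωRC).
Step 3 — Denominator: 1 + jωRC = 1 + j·5686·10·0.000186 = 1 + j10.58.
Step 4 — H = 0.00886 - j0.09371.
Step 5 — Magnitude: |H| = 0.09413 (-20.5 dB); phase: φ = -84.6°.

|H| = 0.09413 (-20.5 dB), φ = -84.6°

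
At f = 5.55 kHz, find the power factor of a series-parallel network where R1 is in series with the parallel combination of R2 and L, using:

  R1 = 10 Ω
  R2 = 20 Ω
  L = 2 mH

Step 1 — Angular frequency: ω = 2π·f = 2π·5550 = 3.487e+04 rad/s.
Step 2 — Component impedances:
  R1: Z = R = 10 Ω
  R2: Z = R = 20 Ω
  L: Z = jωL = j·3.487e+04·0.002 = 0 + j69.74 Ω
Step 3 — Parallel branch: R2 || L = 1/(1/R2 + 1/L) = 18.48 + j5.3 Ω.
Step 4 — Series with R1: Z_total = R1 + (R2 || L) = 28.48 + j5.3 Ω = 28.97∠10.5° Ω.
Step 5 — Power factor: PF = cos(φ) = Re(Z)/|Z| = 28.48/28.97 = 0.9831.
Step 6 — Type: Im(Z) = 5.3 ⇒ lagging (phase φ = 10.5°).

PF = 0.9831 (lagging, φ = 10.5°)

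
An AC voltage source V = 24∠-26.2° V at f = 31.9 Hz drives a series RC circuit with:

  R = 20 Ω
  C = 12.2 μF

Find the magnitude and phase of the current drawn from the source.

Step 1 — Angular frequency: ω = 2π·f = 2π·31.9 = 200.4 rad/s.
Step 2 — Component impedances:
  R: Z = R = 20 Ω
  C: Z = 1/(jωC) = -j/(ω·C) = 0 - j408.9 Ω
Step 3 — Series combination: Z_total = R + C = 20 - j408.9 Ω = 409.4∠-87.2° Ω.
Step 4 — Source phasor: V = 24∠-26.2° V = 21.53 - j10.6 V.
Step 5 — Ohm's law: I = V / Z_total = (21.53 - j10.6) / (20 - j408.9) = 0.02842 + j0.05127 A.
Step 6 — Convert to polar: |I| = 0.05862 A, ∠I = 61.0°.

I = 0.05862∠61.0° A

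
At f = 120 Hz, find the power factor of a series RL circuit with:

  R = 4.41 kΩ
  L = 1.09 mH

Step 1 — Angular frequency: ω = 2π·f = 2π·120 = 754 rad/s.
Step 2 — Component impedances:
  R: Z = R = 4410 Ω
  L: Z = jωL = j·754·0.00109 = 0 + j0.8218 Ω
Step 3 — Series combination: Z_total = R + L = 4410 + j0.8218 Ω = 4410∠0.0° Ω.
Step 4 — Power factor: PF = cos(φ) = Re(Z)/|Z| = 4410/4410 = 1.
Step 5 — Type: Im(Z) = 0.8218 ⇒ lagging (phase φ = 0.0°).

PF = 1 (lagging, φ = 0.0°)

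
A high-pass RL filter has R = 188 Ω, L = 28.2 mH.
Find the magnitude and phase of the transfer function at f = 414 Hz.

Step 1 — Angular frequency: ω = 2π·414 = 2601 rad/s.
Step 2 — Transfer function: H(jω) = jωL/(R + jωL).
Step 3 — Numerator jωL = j·73.35; denominator R + jωL = 188 + j73.35.
Step 4 — H = 0.1321 + j0.3386.
Step 5 — Magnitude: |H| = 0.3635 (-8.8 dB); phase: φ = 68.7°.

|H| = 0.3635 (-8.8 dB), φ = 68.7°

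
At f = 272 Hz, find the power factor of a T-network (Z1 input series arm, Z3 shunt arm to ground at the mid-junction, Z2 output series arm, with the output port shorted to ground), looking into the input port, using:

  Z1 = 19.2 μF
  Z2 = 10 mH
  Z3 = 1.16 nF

Step 1 — Angular frequency: ω = 2π·f = 2π·272 = 1709 rad/s.
Step 2 — Component impedances:
  Z1: Z = 1/(jωC) = -j/(ω·C) = 0 - j30.48 Ω
  Z2: Z = jωL = j·1709·0.01 = 0 + j17.09 Ω
  Z3: Z = 1/(jωC) = -j/(ω·C) = 0 - j5.044e+05 Ω
Step 3 — With the output port shorted to ground, the output series arm Z2 runs from the junction to ground; the shunt arm Z3 also runs from the junction to ground. They appear in parallel: Z3 || Z2 = 0 + j17.09 Ω.
Step 4 — Series with input arm Z1: Z_in = Z1 + (Z3 || Z2) = 0 - j13.38 Ω = 13.38∠-90.0° Ω.
Step 5 — Power factor: PF = cos(φ) = Re(Z)/|Z| = 0/13.38 = 0.
Step 6 — Type: Im(Z) = -13.38 ⇒ leading (phase φ = -90.0°).

PF = 0 (leading, φ = -90.0°)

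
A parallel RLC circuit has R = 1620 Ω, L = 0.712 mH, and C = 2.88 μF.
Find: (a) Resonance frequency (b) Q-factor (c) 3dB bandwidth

Step 1 — Resonance: ω₀ = 1/√(LC) = 1/√(0.000712·2.88e-06) = 2.208e+04 rad/s.
Step 2 — f₀ = ω₀/(2π) = 3515 Hz.
Step 3 — Parallel Q: Q = R/(ω₀L) = 1620/(2.208e+04·0.000712) = 103.
Step 4 — Bandwidth: Δω = ω₀/Q = 214.3 rad/s; BW = Δω/(2π) = 34.11 Hz.

(a) f₀ = 3515 Hz  (b) Q = 103  (c) BW = 34.11 Hz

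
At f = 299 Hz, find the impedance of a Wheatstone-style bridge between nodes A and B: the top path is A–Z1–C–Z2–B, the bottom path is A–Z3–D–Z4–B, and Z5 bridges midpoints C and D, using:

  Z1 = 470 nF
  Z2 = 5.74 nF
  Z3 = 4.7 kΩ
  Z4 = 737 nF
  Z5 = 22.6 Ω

Step 1 — Angular frequency: ω = 2π·f = 2π·299 = 1879 rad/s.
Step 2 — Component impedances:
  Z1: Z = 1/(jωC) = -j/(ω·C) = 0 - j1133 Ω
  Z2: Z = 1/(jωC) = -j/(ω·C) = 0 - j9.273e+04 Ω
  Z3: Z = R = 4700 Ω
  Z4: Z = 1/(jωC) = -j/(ω·C) = 0 - j722.2 Ω
  Z5: Z = R = 22.6 Ω
Step 3 — Bridge requires nodal analysis (the Z5 bridge couples midpoints C and D, so the two paths cannot be reduced to a simple series/parallel combination). Setting node B to ground and injecting 1 A at node A, the 3-node admittance system at A, C, D solves to V_A = Z_AB = 276.5 - j1777 Ω = 1799∠-81.2° Ω.

Z = 276.5 - j1777 Ω = 1799∠-81.2° Ω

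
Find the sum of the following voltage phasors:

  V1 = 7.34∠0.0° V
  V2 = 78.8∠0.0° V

Step 1 — Convert each phasor to rectangular form:
  V1 = 7.34·(cos(0.0°) + j·sin(0.0°)) = 7.34 V
  V2 = 78.8·(cos(0.0°) + j·sin(0.0°)) = 78.8 V
Step 2 — Sum components: V_total = 86.14 V.
Step 3 — Convert to polar: |V_total| = 86.14 V, ∠V_total = 0.0°.

V_total = 86.14∠0.0° V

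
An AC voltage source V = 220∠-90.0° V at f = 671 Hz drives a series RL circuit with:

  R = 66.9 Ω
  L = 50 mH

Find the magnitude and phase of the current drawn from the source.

Step 1 — Angular frequency: ω = 2π·f = 2π·671 = 4216 rad/s.
Step 2 — Component impedances:
  R: Z = R = 66.9 Ω
  L: Z = jωL = j·4216·0.05 = 0 + j210.8 Ω
Step 3 — Series combination: Z_total = R + L = 66.9 + j210.8 Ω = 221.2∠72.4° Ω.
Step 4 — Source phasor: V = 220∠-90.0° V = 0 - j220 V.
Step 5 — Ohm's law: I = V / Z_total = (0 - j220) / (66.9 + j210.8) = -0.9481 - j0.3009 A.
Step 6 — Convert to polar: |I| = 0.9947 A, ∠I = -162.4°.

I = 0.9947∠-162.4° A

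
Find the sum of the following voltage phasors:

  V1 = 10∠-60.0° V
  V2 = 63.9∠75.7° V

Step 1 — Convert each phasor to rectangular form:
  V1 = 10·(cos(-60.0°) + j·sin(-60.0°)) = 5 - j8.66 V
  V2 = 63.9·(cos(75.7°) + j·sin(75.7°)) = 15.78 + j61.92 V
Step 2 — Sum components: V_total = 20.78 + j53.26 V.
Step 3 — Convert to polar: |V_total| = 57.17 V, ∠V_total = 68.7°.

V_total = 57.17∠68.7° V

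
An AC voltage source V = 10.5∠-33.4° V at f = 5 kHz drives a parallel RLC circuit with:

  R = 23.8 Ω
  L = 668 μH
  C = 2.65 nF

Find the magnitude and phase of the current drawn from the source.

Step 1 — Angular frequency: ω = 2π·f = 2π·5000 = 3.142e+04 rad/s.
Step 2 — Component impedances:
  R: Z = R = 23.8 Ω
  L: Z = jωL = j·3.142e+04·0.000668 = 0 + j20.99 Ω
  C: Z = 1/(jωC) = -j/(ω·C) = 0 - j1.201e+04 Ω
Step 3 — Parallel combination: 1/Z_total = 1/R + 1/L + 1/C; Z_total = 10.43 + j11.81 Ω = 15.76∠48.5° Ω.
Step 4 — Source phasor: V = 10.5∠-33.4° V = 8.766 - j5.78 V.
Step 5 — Ohm's law: I = V / Z_total = (8.766 - j5.78) / (10.43 + j11.81) = 0.09337 - j0.6598 A.
Step 6 — Convert to polar: |I| = 0.6664 A, ∠I = -81.9°.

I = 0.6664∠-81.9° A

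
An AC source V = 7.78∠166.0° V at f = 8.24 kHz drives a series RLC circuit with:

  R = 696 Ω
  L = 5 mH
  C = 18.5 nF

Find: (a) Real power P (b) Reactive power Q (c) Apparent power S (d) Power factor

Step 1 — Angular frequency: ω = 2π·f = 2π·8240 = 5.177e+04 rad/s.
Step 2 — Component impedances:
  R: Z = R = 696 Ω
  L: Z = jωL = j·5.177e+04·0.005 = 0 + j258.9 Ω
  C: Z = 1/(jωC) = -j/(ω·C) = 0 - j1044 Ω
Step 3 — Series combination: Z_total = R + L + C = 696 - j785.2 Ω = 1049∠-48.4° Ω.
Step 4 — Source phasor: V = 7.78∠166.0° V = -7.549 + j1.882 V.
Step 5 — Current: I = V / Z = -0.006115 - j0.004194 A = 0.007415∠-145.6° A.
Step 6 — Complex power: S = V·I* = 0.03827 - j0.04317 VA.
Step 7 — Real power: P = Re(S) = 0.03827 W.
Step 8 — Reactive power: Q = Im(S) = -0.04317 VAR.
Step 9 — Apparent power: |S| = 0.05769 VA.
Step 10 — Power factor: PF = P/|S| = 0.6633 (leading).

(a) P = 0.03827 W  (b) Q = -0.04317 VAR  (c) S = 0.05769 VA  (d) PF = 0.6633 (leading)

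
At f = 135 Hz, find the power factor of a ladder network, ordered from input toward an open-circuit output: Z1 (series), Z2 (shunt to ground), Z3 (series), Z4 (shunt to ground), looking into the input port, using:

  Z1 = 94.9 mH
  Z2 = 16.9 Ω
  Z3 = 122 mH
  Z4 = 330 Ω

Step 1 — Angular frequency: ω = 2π·f = 2π·135 = 848.2 rad/s.
Step 2 — Component impedances:
  Z1: Z = jωL = j·848.2·0.0949 = 0 + j80.5 Ω
  Z2: Z = R = 16.9 Ω
  Z3: Z = jωL = j·848.2·0.122 = 0 + j103.5 Ω
  Z4: Z = R = 330 Ω
Step 3 — Ladder network (open output): work backward from the far end, alternating series and parallel combinations. Z_in = 16.14 + j80.72 Ω = 82.32∠78.7° Ω.
Step 4 — Power factor: PF = cos(φ) = Re(Z)/|Z| = 16.14/82.32 = 0.1961.
Step 5 — Type: Im(Z) = 80.72 ⇒ lagging (phase φ = 78.7°).

PF = 0.1961 (lagging, φ = 78.7°)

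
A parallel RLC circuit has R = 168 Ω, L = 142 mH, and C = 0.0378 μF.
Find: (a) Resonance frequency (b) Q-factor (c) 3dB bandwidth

Step 1 — Resonance: ω₀ = 1/√(LC) = 1/√(0.142·3.78e-08) = 1.365e+04 rad/s.
Step 2 — f₀ = ω₀/(2π) = 2172 Hz.
Step 3 — Parallel Q: Q = R/(ω₀L) = 168/(1.365e+04·0.142) = 0.08668.
Step 4 — Bandwidth: Δω = ω₀/Q = 1.575e+05 rad/s; BW = Δω/(2π) = 2.506e+04 Hz.

(a) f₀ = 2172 Hz  (b) Q = 0.08668  (c) BW = 2.506e+04 Hz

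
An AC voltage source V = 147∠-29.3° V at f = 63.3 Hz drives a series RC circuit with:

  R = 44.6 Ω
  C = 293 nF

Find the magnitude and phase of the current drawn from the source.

Step 1 — Angular frequency: ω = 2π·f = 2π·63.3 = 397.7 rad/s.
Step 2 — Component impedances:
  R: Z = R = 44.6 Ω
  C: Z = 1/(jωC) = -j/(ω·C) = 0 - j8581 Ω
Step 3 — Series combination: Z_total = R + C = 44.6 - j8581 Ω = 8581∠-89.7° Ω.
Step 4 — Source phasor: V = 147∠-29.3° V = 128.2 - j71.94 V.
Step 5 — Ohm's law: I = V / Z_total = (128.2 - j71.94) / (44.6 - j8581) = 0.008461 + j0.01489 A.
Step 6 — Convert to polar: |I| = 0.01713 A, ∠I = 60.4°.

I = 0.01713∠60.4° A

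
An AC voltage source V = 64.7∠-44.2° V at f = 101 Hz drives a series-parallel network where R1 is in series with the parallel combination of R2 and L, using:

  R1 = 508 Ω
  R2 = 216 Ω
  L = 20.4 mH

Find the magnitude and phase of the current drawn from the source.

Step 1 — Angular frequency: ω = 2π·f = 2π·101 = 634.6 rad/s.
Step 2 — Component impedances:
  R1: Z = R = 508 Ω
  R2: Z = R = 216 Ω
  L: Z = jωL = j·634.6·0.0204 = 0 + j12.95 Ω
Step 3 — Parallel branch: R2 || L = 1/(1/R2 + 1/L) = 0.7731 + j12.9 Ω.
Step 4 — Series with R1: Z_total = R1 + (R2 || L) = 508.8 + j12.9 Ω = 508.9∠1.5° Ω.
Step 5 — Source phasor: V = 64.7∠-44.2° V = 46.38 - j45.11 V.
Step 6 — Ohm's law: I = V / Z_total = (46.38 - j45.11) / (508.8 + j12.9) = 0.08886 - j0.09091 A.
Step 7 — Convert to polar: |I| = 0.1271 A, ∠I = -45.7°.

I = 0.1271∠-45.7° A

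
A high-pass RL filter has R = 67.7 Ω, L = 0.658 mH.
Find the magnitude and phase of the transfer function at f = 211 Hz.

Step 1 — Angular frequency: ω = 2π·211 = 1326 rad/s.
Step 2 — Transfer function: H(jω) = jωL/(R + jωL).
Step 3 — Numerator jωL = j·0.8723; denominator R + jωL = 67.7 + j0.8723.
Step 4 — H = 0.000166 + j0.01288.
Step 5 — Magnitude: |H| = 0.01288 (-37.8 dB); phase: φ = 89.3°.

|H| = 0.01288 (-37.8 dB), φ = 89.3°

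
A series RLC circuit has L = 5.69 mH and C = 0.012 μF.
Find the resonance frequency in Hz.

Step 1 — Resonance condition Im(Z)=0 gives ω₀ = 1/√(LC).
Step 2 — ω₀ = 1/√(0.00569·1.2e-08) = 1.21e+05 rad/s.
Step 3 — f₀ = ω₀/(2π) = 1.926e+04 Hz.

f₀ = 1.926e+04 Hz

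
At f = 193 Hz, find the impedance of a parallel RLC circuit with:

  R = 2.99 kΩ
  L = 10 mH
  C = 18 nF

Step 1 — Angular frequency: ω = 2π·f = 2π·193 = 1213 rad/s.
Step 2 — Component impedances:
  R: Z = R = 2990 Ω
  L: Z = jωL = j·1213·0.01 = 0 + j12.13 Ω
  C: Z = 1/(jωC) = -j/(ω·C) = 0 - j4.581e+04 Ω
Step 3 — Parallel combination: 1/Z_total = 1/R + 1/L + 1/C; Z_total = 0.04921 + j12.13 Ω = 12.13∠89.8° Ω.

Z = 0.04921 + j12.13 Ω = 12.13∠89.8° Ω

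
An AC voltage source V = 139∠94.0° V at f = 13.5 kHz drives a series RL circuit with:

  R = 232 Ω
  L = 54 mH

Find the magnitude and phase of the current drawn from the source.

Step 1 — Angular frequency: ω = 2π·f = 2π·1.35e+04 = 8.482e+04 rad/s.
Step 2 — Component impedances:
  R: Z = R = 232 Ω
  L: Z = jωL = j·8.482e+04·0.054 = 0 + j4580 Ω
Step 3 — Series combination: Z_total = R + L = 232 + j4580 Ω = 4586∠87.1° Ω.
Step 4 — Source phasor: V = 139∠94.0° V = -9.696 + j138.7 V.
Step 5 — Ohm's law: I = V / Z_total = (-9.696 + j138.7) / (232 + j4580) = 0.03009 + j0.003641 A.
Step 6 — Convert to polar: |I| = 0.03031 A, ∠I = 6.9°.

I = 0.03031∠6.9° A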